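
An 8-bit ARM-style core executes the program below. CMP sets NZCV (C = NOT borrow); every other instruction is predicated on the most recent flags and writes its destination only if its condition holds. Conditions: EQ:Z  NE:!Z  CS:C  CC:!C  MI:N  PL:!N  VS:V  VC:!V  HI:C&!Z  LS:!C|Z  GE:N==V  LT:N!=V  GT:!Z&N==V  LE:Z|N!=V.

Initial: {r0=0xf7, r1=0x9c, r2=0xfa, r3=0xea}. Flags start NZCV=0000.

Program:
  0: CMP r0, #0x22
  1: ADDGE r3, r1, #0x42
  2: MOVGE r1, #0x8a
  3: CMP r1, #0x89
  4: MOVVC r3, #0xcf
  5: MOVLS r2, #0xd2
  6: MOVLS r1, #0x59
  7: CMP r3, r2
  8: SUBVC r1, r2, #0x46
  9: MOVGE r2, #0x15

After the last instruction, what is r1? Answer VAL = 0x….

VAL = 0xb4

[0] flags=1010 → (cmp)
[1] flags=1010 GE?F → skip
[2] flags=1010 GE?F → skip
[3] flags=0010 → (cmp)
[4] flags=0010 VC?T → r3=0xcf
[5] flags=0010 LS?F → skip
[6] flags=0010 LS?F → skip
[7] flags=1000 → (cmp)
[8] flags=1000 VC?T → r1=0xb4
[9] flags=1000 GE?F → skip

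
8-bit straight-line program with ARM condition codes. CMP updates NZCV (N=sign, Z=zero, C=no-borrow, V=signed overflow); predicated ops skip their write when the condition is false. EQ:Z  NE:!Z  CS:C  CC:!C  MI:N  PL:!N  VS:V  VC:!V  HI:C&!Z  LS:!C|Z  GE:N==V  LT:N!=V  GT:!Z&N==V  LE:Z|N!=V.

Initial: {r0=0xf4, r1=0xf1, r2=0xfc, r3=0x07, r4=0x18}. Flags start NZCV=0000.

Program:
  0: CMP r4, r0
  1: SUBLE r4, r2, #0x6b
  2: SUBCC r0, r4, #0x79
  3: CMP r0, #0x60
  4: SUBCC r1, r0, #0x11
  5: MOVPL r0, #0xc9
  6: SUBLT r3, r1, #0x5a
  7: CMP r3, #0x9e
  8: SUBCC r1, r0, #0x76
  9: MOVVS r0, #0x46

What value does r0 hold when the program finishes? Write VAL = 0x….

0: ✓ CMP  NZCV=0000
1: · SUBLE
2: ✓ SUBCC  r0←0x9f
3: ✓ CMP  NZCV=0011
4: · SUBCC
5: ✓ MOVPL  r0←0xc9
6: ✓ SUBLT  r3←0x97
7: ✓ CMP  NZCV=1000
8: ✓ SUBCC  r1←0x53
9: · MOVVS

VAL = 0xc9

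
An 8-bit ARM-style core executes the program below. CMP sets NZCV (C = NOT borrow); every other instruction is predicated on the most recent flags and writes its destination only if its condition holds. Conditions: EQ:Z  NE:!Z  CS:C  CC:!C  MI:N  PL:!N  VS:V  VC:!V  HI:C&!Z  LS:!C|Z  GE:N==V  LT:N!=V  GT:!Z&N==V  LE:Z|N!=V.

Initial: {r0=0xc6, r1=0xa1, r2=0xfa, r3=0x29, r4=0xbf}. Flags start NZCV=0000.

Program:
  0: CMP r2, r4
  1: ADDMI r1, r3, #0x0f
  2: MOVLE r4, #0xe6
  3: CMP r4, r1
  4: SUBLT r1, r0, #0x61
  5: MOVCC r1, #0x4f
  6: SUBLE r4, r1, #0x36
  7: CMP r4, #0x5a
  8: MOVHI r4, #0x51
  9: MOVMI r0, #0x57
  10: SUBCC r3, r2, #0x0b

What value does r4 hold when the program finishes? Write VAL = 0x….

VAL = 0x51

0: ✓ CMP  NZCV=0010
1: · ADDMI
2: · MOVLE
3: ✓ CMP  NZCV=0010
4: · SUBLT
5: · MOVCC
6: · SUBLE
7: ✓ CMP  NZCV=0011
8: ✓ MOVHI  r4←0x51
9: · MOVMI
10: · SUBCC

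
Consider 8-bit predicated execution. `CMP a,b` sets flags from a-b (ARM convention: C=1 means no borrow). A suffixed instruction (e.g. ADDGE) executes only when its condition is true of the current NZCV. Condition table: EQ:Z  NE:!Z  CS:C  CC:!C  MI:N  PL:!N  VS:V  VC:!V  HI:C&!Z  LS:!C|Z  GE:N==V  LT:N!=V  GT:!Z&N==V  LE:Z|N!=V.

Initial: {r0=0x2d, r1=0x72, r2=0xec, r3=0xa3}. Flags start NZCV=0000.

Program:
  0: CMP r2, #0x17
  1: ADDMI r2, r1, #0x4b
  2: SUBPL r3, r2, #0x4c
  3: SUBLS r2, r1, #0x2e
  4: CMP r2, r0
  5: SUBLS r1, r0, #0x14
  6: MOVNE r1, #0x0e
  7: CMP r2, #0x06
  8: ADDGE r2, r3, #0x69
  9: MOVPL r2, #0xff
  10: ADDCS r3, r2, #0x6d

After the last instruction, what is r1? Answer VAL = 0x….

[0] flags=1010 → (cmp)
[1] flags=1010 MI?T → r2=0xbd
[2] flags=1010 PL?F → skip
[3] flags=1010 LS?F → skip
[4] flags=1010 → (cmp)
[5] flags=1010 LS?F → skip
[6] flags=1010 NE?T → r1=0x0e
[7] flags=1010 → (cmp)
[8] flags=1010 GE?F → skip
[9] flags=1010 PL?F → skip
[10] flags=1010 CS?T → r3=0x2a

VAL = 0x0e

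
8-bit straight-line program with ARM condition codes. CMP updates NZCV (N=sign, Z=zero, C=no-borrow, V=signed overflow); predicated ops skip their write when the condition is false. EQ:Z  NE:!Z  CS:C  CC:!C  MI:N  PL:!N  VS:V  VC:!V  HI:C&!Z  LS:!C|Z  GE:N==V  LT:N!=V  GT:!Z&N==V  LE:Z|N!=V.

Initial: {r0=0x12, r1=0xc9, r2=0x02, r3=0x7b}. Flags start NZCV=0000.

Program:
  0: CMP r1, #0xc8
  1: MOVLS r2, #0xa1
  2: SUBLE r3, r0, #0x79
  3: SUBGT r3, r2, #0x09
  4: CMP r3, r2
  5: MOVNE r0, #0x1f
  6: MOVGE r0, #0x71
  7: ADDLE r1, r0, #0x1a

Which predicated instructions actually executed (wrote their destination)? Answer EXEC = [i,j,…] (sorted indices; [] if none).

[0] flags=0010 → (cmp)
[1] flags=0010 LS?F → skip
[2] flags=0010 LE?F → skip
[3] flags=0010 GT?T → r3=0xf9
[4] flags=1010 → (cmp)
[5] flags=1010 NE?T → r0=0x1f
[6] flags=1010 GE?F → skip
[7] flags=1010 LE?T → r1=0x39

EXEC = [3,5,7]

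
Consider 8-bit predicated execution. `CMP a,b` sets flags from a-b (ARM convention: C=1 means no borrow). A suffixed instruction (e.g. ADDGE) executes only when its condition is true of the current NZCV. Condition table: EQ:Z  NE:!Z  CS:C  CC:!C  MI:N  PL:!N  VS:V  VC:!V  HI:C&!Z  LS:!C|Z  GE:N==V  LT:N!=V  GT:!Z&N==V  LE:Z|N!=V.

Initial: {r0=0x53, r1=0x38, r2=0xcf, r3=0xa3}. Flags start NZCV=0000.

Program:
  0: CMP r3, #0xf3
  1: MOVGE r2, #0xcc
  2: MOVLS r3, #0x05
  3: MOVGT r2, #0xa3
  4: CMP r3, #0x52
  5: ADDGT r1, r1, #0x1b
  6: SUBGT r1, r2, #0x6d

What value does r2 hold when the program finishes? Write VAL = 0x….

[0] flags=1000 → (cmp)
[1] flags=1000 GE?F → skip
[2] flags=1000 LS?T → r3=0x05
[3] flags=1000 GT?F → skip
[4] flags=1000 → (cmp)
[5] flags=1000 GT?F → skip
[6] flags=1000 GT?F → skip

VAL = 0xcf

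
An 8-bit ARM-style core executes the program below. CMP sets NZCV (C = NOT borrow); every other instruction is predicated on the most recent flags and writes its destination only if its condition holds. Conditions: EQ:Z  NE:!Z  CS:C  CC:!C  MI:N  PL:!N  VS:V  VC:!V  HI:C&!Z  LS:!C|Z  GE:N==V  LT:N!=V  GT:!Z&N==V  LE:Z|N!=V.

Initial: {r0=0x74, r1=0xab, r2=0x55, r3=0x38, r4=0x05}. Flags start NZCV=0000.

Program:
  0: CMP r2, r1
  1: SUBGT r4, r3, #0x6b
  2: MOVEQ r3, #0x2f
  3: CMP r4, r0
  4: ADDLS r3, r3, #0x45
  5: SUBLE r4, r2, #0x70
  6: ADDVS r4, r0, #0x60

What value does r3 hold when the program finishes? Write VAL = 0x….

[0] flags=1001 → (cmp)
[1] flags=1001 GT?T → r4=0xcd
[2] flags=1001 EQ?F → skip
[3] flags=0011 → (cmp)
[4] flags=0011 LS?F → skip
[5] flags=0011 LE?T → r4=0xe5
[6] flags=0011 VS?T → r4=0xd4

VAL = 0x38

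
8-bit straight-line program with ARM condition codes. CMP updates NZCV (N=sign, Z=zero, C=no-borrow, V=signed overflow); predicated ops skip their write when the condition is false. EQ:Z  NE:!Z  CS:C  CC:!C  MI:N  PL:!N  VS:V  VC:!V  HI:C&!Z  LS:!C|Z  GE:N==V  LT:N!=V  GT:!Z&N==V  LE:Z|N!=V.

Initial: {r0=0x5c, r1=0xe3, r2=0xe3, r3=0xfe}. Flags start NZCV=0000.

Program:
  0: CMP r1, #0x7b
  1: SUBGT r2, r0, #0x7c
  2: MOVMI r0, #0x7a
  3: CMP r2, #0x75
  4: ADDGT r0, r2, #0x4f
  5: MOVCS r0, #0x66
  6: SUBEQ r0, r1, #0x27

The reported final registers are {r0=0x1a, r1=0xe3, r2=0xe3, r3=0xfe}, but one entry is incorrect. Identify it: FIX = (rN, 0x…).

FIX = (r0, 0x66)

[0] flags=0011 → (cmp)
[1] flags=0011 GT?F → skip
[2] flags=0011 MI?F → skip
[3] flags=0011 → (cmp)
[4] flags=0011 GT?F → skip
[5] flags=0011 CS?T → r0=0x66
[6] flags=0011 EQ?F → skip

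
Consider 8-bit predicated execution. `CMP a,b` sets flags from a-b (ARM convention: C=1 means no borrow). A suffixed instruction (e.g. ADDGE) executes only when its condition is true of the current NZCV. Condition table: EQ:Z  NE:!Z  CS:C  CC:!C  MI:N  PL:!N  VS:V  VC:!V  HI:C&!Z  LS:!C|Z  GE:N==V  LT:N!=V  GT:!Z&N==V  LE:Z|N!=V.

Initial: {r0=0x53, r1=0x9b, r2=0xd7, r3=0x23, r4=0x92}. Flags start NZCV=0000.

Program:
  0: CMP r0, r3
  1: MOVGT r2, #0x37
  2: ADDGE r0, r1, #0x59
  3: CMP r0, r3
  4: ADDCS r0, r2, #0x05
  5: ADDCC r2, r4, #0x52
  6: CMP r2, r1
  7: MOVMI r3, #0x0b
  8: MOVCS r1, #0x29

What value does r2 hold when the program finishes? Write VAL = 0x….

0: ✓ CMP  NZCV=0010
1: ✓ MOVGT  r2←0x37
2: ✓ ADDGE  r0←0xf4
3: ✓ CMP  NZCV=1010
4: ✓ ADDCS  r0←0x3c
5: · ADDCC
6: ✓ CMP  NZCV=1001
7: ✓ MOVMI  r3←0x0b
8: · MOVCS

VAL = 0x37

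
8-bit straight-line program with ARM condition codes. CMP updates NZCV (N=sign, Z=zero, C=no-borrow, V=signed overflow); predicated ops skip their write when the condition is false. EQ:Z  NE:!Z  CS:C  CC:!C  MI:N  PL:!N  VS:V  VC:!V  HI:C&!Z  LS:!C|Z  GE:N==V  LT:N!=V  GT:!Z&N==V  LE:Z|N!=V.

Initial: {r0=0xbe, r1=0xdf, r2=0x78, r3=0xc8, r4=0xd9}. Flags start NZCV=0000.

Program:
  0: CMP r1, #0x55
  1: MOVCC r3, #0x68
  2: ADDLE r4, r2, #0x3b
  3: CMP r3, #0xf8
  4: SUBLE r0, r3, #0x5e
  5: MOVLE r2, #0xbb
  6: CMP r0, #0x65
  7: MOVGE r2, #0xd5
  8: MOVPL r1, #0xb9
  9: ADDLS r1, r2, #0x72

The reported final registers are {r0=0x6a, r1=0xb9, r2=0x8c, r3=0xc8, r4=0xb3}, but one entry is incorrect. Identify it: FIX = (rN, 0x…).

FIX = (r2, 0xd5)

[0] flags=1010 → (cmp)
[1] flags=1010 CC?F → skip
[2] flags=1010 LE?T → r4=0xb3
[3] flags=1000 → (cmp)
[4] flags=1000 LE?T → r0=0x6a
[5] flags=1000 LE?T → r2=0xbb
[6] flags=0010 → (cmp)
[7] flags=0010 GE?T → r2=0xd5
[8] flags=0010 PL?T → r1=0xb9
[9] flags=0010 LS?F → skip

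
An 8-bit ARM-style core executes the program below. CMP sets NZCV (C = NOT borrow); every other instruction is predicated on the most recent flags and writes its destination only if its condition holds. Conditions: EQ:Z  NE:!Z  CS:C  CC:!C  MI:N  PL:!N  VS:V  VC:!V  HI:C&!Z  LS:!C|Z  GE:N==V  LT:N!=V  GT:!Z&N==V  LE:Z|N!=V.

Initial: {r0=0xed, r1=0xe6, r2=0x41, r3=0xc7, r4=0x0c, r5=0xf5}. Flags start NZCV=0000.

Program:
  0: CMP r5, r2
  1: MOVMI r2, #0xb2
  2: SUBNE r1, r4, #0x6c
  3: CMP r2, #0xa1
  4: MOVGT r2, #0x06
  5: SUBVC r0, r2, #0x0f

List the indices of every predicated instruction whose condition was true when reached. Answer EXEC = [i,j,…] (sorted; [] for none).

EXEC = [1,2,4,5]

0: ✓ CMP  NZCV=1010
1: ✓ MOVMI  r2←0xb2
2: ✓ SUBNE  r1←0xa0
3: ✓ CMP  NZCV=0010
4: ✓ MOVGT  r2←0x06
5: ✓ SUBVC  r0←0xf7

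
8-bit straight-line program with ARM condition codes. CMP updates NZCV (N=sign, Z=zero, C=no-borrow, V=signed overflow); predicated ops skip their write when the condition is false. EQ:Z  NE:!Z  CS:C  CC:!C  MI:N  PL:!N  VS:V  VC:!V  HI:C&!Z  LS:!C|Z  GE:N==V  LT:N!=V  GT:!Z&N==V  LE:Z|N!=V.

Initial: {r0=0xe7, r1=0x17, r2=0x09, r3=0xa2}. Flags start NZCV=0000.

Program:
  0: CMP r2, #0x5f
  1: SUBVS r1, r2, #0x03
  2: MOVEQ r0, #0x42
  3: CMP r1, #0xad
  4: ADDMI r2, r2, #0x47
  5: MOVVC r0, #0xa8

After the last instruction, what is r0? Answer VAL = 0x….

VAL = 0xa8

[0] flags=1000 → (cmp)
[1] flags=1000 VS?F → skip
[2] flags=1000 EQ?F → skip
[3] flags=0000 → (cmp)
[4] flags=0000 MI?F → skip
[5] flags=0000 VC?T → r0=0xa8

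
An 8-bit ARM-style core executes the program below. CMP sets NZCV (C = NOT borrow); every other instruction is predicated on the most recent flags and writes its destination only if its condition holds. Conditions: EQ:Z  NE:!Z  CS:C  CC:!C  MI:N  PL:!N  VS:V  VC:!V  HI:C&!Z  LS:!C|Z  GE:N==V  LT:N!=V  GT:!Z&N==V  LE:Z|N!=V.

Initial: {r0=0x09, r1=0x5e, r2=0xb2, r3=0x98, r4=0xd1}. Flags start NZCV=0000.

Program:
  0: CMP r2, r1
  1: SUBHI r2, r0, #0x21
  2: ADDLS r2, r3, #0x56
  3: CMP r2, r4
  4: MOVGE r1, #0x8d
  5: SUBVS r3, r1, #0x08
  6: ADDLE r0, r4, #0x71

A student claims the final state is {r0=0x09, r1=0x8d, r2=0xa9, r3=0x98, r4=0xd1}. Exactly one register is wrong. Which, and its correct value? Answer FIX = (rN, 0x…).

0: ✓ CMP  NZCV=0011
1: ✓ SUBHI  r2←0xe8
2: · ADDLS
3: ✓ CMP  NZCV=0010
4: ✓ MOVGE  r1←0x8d
5: · SUBVS
6: · ADDLE

FIX = (r2, 0xe8)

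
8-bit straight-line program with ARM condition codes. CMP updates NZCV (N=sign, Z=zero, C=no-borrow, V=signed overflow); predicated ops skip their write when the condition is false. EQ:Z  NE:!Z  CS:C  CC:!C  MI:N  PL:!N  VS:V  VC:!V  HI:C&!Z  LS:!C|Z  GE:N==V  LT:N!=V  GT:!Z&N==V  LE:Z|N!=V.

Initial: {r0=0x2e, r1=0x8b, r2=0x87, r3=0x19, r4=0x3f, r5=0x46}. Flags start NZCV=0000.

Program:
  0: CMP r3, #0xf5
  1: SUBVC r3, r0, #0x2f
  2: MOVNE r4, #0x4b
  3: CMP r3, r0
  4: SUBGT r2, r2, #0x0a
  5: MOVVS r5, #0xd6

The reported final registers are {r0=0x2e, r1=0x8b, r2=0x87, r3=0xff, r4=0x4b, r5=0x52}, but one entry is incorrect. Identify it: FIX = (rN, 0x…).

FIX = (r5, 0x46)

[0] flags=0000 → (cmp)
[1] flags=0000 VC?T → r3=0xff
[2] flags=0000 NE?T → r4=0x4b
[3] flags=1010 → (cmp)
[4] flags=1010 GT?F → skip
[5] flags=1010 VS?F → skip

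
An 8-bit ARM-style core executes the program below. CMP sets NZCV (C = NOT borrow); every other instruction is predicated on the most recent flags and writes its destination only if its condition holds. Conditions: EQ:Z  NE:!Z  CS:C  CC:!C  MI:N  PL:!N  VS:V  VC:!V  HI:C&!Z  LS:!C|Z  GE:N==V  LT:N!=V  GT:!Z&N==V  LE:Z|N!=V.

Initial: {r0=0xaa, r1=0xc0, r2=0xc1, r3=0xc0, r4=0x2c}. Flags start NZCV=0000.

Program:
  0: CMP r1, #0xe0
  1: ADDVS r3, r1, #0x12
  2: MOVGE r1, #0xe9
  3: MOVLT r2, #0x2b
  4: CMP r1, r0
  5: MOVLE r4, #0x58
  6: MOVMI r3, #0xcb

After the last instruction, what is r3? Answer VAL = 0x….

VAL = 0xc0

0: ✓ CMP  NZCV=1000
1: · ADDVS
2: · MOVGE
3: ✓ MOVLT  r2←0x2b
4: ✓ CMP  NZCV=0010
5: · MOVLE
6: · MOVMI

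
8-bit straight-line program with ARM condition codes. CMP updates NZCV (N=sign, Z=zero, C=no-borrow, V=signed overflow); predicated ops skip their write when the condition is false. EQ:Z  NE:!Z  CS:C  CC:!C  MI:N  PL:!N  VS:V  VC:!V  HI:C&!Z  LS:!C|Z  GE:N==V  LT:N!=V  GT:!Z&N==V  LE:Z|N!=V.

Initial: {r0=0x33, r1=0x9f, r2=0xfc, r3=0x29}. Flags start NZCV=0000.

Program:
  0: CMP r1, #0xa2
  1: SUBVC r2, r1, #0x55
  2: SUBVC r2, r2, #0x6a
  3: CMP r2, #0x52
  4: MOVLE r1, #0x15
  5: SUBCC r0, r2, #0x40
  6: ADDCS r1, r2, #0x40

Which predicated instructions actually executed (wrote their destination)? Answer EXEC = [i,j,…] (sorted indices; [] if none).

EXEC = [1,2,4,6]

0: ✓ CMP  NZCV=1000
1: ✓ SUBVC  r2←0x4a
2: ✓ SUBVC  r2←0xe0
3: ✓ CMP  NZCV=1010
4: ✓ MOVLE  r1←0x15
5: · SUBCC
6: ✓ ADDCS  r1←0x20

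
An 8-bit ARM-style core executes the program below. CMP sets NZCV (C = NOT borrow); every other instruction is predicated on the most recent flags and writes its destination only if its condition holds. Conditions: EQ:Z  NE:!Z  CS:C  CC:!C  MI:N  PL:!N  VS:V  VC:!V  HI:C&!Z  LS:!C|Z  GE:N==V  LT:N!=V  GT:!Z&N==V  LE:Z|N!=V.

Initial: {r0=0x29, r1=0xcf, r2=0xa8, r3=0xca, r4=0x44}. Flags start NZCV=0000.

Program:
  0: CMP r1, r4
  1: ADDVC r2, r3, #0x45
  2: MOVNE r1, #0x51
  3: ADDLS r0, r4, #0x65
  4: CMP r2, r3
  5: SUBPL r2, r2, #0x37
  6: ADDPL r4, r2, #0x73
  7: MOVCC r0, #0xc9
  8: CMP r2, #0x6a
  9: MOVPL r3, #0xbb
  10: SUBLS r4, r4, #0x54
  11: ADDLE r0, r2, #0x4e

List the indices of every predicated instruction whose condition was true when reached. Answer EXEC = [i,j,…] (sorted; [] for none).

0: ✓ CMP  NZCV=1010
1: ✓ ADDVC  r2←0x0f
2: ✓ MOVNE  r1←0x51
3: · ADDLS
4: ✓ CMP  NZCV=0000
5: ✓ SUBPL  r2←0xd8
6: ✓ ADDPL  r4←0x4b
7: ✓ MOVCC  r0←0xc9
8: ✓ CMP  NZCV=0011
9: ✓ MOVPL  r3←0xbb
10: · SUBLS
11: ✓ ADDLE  r0←0x26

EXEC = [1,2,5,6,7,9,11]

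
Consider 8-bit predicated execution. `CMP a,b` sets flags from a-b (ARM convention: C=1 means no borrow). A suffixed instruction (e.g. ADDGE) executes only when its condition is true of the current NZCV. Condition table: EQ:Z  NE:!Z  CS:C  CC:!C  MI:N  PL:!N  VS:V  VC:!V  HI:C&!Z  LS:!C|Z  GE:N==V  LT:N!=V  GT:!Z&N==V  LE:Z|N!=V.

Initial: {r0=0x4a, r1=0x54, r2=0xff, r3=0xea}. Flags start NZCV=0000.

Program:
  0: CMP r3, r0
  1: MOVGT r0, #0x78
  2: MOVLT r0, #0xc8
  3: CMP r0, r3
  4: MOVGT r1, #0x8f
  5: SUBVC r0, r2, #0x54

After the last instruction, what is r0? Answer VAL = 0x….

0: ✓ CMP  NZCV=1010
1: · MOVGT
2: ✓ MOVLT  r0←0xc8
3: ✓ CMP  NZCV=1000
4: · MOVGT
5: ✓ SUBVC  r0←0xab

VAL = 0xab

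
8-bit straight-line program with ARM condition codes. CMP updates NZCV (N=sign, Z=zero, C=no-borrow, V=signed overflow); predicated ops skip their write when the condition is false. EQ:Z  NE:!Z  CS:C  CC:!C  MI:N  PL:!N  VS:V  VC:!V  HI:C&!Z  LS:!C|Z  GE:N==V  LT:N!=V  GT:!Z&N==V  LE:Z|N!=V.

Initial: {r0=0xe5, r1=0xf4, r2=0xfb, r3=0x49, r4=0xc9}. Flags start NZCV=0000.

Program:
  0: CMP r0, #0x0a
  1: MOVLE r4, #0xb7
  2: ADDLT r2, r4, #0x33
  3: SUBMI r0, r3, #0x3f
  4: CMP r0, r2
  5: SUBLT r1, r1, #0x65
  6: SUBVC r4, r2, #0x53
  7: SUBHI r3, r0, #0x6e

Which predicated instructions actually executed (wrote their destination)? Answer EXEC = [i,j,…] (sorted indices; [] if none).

EXEC = [1,2,3,6]

[0] flags=1010 → (cmp)
[1] flags=1010 LE?T → r4=0xb7
[2] flags=1010 LT?T → r2=0xea
[3] flags=1010 MI?T → r0=0x0a
[4] flags=0000 → (cmp)
[5] flags=0000 LT?F → skip
[6] flags=0000 VC?T → r4=0x97
[7] flags=0000 HI?F → skip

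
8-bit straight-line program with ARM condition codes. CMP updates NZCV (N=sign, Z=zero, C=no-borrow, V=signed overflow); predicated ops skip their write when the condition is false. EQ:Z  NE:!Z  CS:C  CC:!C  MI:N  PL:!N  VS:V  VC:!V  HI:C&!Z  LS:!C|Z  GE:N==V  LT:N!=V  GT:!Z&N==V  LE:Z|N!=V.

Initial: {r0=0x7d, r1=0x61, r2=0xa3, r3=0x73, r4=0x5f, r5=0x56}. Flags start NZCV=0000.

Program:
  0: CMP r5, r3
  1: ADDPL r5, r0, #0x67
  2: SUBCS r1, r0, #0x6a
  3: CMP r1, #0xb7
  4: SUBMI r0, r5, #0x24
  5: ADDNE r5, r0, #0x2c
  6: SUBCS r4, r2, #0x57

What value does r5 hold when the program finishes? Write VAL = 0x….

0: ✓ CMP  NZCV=1000
1: · ADDPL
2: · SUBCS
3: ✓ CMP  NZCV=1001
4: ✓ SUBMI  r0←0x32
5: ✓ ADDNE  r5←0x5e
6: · SUBCS

VAL = 0x5e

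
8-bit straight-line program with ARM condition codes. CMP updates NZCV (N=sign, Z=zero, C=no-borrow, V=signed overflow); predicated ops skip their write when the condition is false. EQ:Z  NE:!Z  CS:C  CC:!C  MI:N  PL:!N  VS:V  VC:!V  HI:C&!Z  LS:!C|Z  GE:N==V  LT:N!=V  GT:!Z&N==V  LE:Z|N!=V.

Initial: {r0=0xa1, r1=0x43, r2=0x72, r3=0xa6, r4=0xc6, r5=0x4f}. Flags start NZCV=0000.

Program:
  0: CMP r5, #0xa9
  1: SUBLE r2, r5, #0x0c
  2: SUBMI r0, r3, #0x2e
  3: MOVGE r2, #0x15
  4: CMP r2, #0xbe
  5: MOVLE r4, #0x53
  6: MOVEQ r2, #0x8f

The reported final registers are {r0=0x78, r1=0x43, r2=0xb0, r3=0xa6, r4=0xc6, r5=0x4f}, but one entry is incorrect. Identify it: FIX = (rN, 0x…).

0: ✓ CMP  NZCV=1001
1: · SUBLE
2: ✓ SUBMI  r0←0x78
3: ✓ MOVGE  r2←0x15
4: ✓ CMP  NZCV=0000
5: · MOVLE
6: · MOVEQ

FIX = (r2, 0x15)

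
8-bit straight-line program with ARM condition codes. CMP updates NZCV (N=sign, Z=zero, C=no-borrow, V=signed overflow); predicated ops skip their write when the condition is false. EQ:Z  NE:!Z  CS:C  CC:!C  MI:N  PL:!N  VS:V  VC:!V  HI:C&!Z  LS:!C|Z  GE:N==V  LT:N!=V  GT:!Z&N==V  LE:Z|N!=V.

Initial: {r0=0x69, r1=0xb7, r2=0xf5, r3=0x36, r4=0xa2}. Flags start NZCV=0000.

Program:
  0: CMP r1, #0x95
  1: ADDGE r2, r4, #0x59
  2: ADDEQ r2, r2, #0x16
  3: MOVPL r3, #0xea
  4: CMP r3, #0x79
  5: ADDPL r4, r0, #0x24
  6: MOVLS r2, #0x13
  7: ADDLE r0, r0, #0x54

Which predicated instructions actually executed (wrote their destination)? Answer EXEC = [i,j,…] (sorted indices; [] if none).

EXEC = [1,3,5,7]

[0] flags=0010 → (cmp)
[1] flags=0010 GE?T → r2=0xfb
[2] flags=0010 EQ?F → skip
[3] flags=0010 PL?T → r3=0xea
[4] flags=0011 → (cmp)
[5] flags=0011 PL?T → r4=0x8d
[6] flags=0011 LS?F → skip
[7] flags=0011 LE?T → r0=0xbd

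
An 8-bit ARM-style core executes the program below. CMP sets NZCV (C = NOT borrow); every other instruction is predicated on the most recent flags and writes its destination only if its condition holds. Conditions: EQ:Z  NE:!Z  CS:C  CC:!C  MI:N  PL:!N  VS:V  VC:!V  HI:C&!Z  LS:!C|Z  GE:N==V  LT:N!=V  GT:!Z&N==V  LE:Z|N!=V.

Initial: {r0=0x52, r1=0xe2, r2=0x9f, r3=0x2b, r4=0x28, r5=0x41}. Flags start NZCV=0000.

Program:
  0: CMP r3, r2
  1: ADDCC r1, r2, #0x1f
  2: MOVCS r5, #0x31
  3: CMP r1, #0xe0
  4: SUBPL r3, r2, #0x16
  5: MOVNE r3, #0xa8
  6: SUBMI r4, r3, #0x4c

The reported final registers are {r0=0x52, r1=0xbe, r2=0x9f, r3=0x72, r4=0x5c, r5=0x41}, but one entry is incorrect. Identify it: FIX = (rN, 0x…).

FIX = (r3, 0xa8)

0: ✓ CMP  NZCV=1001
1: ✓ ADDCC  r1←0xbe
2: · MOVCS
3: ✓ CMP  NZCV=1000
4: · SUBPL
5: ✓ MOVNE  r3←0xa8
6: ✓ SUBMI  r4←0x5c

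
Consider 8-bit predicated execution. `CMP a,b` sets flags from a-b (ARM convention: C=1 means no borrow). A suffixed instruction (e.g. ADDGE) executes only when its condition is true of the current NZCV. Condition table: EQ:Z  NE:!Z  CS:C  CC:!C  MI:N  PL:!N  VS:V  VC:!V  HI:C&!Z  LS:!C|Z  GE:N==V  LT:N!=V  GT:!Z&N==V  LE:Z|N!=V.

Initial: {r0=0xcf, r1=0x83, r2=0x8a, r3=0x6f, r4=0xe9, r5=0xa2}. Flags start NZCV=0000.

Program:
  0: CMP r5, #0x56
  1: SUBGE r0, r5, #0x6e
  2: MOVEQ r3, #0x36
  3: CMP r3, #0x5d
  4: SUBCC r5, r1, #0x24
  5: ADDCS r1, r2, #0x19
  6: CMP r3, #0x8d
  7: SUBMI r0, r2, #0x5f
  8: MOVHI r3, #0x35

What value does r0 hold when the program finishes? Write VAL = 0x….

[0] flags=0011 → (cmp)
[1] flags=0011 GE?F → skip
[2] flags=0011 EQ?F → skip
[3] flags=0010 → (cmp)
[4] flags=0010 CC?F → skip
[5] flags=0010 CS?T → r1=0xa3
[6] flags=1001 → (cmp)
[7] flags=1001 MI?T → r0=0x2b
[8] flags=1001 HI?F → skip

VAL = 0x2b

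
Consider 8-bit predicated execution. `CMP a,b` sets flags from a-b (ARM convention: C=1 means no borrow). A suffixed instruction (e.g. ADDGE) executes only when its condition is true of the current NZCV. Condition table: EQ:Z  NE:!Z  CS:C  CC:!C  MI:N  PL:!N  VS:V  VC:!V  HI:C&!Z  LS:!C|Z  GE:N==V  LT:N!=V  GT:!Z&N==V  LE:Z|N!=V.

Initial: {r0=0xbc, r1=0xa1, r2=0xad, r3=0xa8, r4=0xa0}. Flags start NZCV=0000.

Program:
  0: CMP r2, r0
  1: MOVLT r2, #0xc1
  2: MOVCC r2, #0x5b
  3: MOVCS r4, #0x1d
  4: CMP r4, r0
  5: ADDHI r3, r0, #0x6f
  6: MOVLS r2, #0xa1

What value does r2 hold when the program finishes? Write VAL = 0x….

VAL = 0xa1

[0] flags=1000 → (cmp)
[1] flags=1000 LT?T → r2=0xc1
[2] flags=1000 CC?T → r2=0x5b
[3] flags=1000 CS?F → skip
[4] flags=1000 → (cmp)
[5] flags=1000 HI?F → skip
[6] flags=1000 LS?T → r2=0xa1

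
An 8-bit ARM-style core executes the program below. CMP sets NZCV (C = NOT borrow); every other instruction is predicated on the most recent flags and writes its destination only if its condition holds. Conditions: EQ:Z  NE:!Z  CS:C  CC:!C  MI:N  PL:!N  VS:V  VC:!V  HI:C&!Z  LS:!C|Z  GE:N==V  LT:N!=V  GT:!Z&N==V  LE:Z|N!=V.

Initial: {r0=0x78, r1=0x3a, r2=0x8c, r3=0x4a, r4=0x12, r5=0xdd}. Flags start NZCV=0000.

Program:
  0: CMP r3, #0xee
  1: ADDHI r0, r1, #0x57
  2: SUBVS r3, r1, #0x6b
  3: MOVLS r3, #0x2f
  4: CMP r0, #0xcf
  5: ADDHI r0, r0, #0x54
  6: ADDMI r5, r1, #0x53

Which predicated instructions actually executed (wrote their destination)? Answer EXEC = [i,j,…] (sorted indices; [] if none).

0: ✓ CMP  NZCV=0000
1: · ADDHI
2: · SUBVS
3: ✓ MOVLS  r3←0x2f
4: ✓ CMP  NZCV=1001
5: · ADDHI
6: ✓ ADDMI  r5←0x8d

EXEC = [3,6]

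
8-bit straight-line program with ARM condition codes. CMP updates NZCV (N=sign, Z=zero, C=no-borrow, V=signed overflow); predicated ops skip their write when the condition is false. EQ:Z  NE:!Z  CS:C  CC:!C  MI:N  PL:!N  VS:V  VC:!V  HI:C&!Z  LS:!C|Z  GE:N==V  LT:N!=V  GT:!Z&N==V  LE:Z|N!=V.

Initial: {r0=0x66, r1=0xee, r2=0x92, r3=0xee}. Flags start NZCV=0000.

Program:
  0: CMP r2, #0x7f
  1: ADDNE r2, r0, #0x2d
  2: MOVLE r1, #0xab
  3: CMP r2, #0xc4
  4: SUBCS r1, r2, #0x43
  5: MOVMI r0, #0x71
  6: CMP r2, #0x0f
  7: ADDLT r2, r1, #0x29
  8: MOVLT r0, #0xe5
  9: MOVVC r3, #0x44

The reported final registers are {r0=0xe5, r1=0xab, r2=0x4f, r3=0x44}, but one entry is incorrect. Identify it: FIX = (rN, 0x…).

0: ✓ CMP  NZCV=0011
1: ✓ ADDNE  r2←0x93
2: ✓ MOVLE  r1←0xab
3: ✓ CMP  NZCV=1000
4: · SUBCS
5: ✓ MOVMI  r0←0x71
6: ✓ CMP  NZCV=1010
7: ✓ ADDLT  r2←0xd4
8: ✓ MOVLT  r0←0xe5
9: ✓ MOVVC  r3←0x44

FIX = (r2, 0xd4)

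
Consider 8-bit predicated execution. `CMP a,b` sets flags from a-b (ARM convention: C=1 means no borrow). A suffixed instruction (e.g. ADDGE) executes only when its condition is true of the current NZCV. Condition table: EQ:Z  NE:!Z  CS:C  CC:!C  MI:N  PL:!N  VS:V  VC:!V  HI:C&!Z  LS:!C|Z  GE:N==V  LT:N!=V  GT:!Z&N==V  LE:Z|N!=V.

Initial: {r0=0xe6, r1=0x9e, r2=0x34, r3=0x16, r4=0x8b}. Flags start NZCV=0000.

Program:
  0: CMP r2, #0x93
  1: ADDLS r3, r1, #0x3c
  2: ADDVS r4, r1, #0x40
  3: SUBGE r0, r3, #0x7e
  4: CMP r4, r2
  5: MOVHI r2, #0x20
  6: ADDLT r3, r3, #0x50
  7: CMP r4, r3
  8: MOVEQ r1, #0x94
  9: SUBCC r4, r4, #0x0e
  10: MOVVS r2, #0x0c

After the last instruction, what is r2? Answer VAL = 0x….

VAL = 0x20

0: ✓ CMP  NZCV=1001
1: ✓ ADDLS  r3←0xda
2: ✓ ADDVS  r4←0xde
3: ✓ SUBGE  r0←0x5c
4: ✓ CMP  NZCV=1010
5: ✓ MOVHI  r2←0x20
6: ✓ ADDLT  r3←0x2a
7: ✓ CMP  NZCV=1010
8: · MOVEQ
9: · SUBCC
10: · MOVVS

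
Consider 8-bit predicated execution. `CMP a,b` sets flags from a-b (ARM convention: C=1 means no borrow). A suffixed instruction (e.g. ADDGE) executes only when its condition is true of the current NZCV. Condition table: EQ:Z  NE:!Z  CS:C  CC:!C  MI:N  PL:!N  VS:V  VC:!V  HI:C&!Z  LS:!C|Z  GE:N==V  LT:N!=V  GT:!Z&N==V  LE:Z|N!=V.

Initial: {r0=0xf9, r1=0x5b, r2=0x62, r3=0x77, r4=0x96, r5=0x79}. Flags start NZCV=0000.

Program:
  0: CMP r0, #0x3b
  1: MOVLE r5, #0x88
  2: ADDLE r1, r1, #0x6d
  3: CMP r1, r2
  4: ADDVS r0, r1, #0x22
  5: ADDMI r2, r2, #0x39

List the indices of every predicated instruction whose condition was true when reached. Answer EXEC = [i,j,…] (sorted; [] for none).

0: ✓ CMP  NZCV=1010
1: ✓ MOVLE  r5←0x88
2: ✓ ADDLE  r1←0xc8
3: ✓ CMP  NZCV=0011
4: ✓ ADDVS  r0←0xea
5: · ADDMI

EXEC = [1,2,4]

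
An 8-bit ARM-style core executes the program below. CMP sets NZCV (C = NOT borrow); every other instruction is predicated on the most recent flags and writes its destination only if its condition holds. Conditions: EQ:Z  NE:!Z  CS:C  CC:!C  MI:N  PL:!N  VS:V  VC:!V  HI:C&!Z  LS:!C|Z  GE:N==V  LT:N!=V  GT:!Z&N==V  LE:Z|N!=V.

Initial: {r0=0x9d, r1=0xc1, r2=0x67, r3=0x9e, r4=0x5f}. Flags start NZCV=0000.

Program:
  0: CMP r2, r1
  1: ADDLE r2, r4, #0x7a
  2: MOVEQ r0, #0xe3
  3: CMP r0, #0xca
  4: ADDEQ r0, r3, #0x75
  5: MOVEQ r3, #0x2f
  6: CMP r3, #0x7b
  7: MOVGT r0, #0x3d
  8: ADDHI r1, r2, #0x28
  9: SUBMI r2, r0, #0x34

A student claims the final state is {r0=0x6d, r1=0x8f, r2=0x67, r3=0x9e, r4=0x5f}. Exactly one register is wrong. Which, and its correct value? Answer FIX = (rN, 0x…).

[0] flags=1001 → (cmp)
[1] flags=1001 LE?F → skip
[2] flags=1001 EQ?F → skip
[3] flags=1000 → (cmp)
[4] flags=1000 EQ?F → skip
[5] flags=1000 EQ?F → skip
[6] flags=0011 → (cmp)
[7] flags=0011 GT?F → skip
[8] flags=0011 HI?T → r1=0x8f
[9] flags=0011 MI?F → skip

FIX = (r0, 0x9d)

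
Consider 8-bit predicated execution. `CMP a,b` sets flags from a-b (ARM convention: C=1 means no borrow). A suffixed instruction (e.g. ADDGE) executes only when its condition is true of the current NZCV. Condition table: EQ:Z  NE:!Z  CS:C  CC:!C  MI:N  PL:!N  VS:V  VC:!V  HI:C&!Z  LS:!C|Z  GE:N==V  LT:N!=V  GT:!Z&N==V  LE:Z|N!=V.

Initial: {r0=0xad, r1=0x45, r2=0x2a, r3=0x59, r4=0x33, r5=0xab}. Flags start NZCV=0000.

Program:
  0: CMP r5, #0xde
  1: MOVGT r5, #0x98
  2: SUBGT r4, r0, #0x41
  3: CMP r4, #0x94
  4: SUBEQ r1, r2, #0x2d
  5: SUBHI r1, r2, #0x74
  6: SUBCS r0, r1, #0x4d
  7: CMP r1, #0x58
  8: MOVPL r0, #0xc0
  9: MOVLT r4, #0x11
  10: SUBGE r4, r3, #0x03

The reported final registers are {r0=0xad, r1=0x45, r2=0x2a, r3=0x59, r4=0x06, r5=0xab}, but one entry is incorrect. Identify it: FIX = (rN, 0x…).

0: ✓ CMP  NZCV=1000
1: · MOVGT
2: · SUBGT
3: ✓ CMP  NZCV=1001
4: · SUBEQ
5: · SUBHI
6: · SUBCS
7: ✓ CMP  NZCV=1000
8: · MOVPL
9: ✓ MOVLT  r4←0x11
10: · SUBGE

FIX = (r4, 0x11)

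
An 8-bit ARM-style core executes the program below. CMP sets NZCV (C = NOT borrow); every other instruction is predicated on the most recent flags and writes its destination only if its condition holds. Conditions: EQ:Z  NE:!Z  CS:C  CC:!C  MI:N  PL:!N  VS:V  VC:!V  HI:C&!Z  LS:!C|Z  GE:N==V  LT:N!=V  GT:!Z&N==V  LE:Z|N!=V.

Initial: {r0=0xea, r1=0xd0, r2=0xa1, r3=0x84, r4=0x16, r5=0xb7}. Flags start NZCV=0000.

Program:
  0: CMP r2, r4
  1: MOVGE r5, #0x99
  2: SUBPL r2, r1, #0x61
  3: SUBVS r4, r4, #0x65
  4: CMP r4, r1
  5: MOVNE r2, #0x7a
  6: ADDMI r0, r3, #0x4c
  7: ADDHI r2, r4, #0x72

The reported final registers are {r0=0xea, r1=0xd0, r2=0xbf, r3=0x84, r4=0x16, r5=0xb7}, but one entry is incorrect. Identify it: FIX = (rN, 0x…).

FIX = (r2, 0x7a)

0: ✓ CMP  NZCV=1010
1: · MOVGE
2: · SUBPL
3: · SUBVS
4: ✓ CMP  NZCV=0000
5: ✓ MOVNE  r2←0x7a
6: · ADDMI
7: · ADDHI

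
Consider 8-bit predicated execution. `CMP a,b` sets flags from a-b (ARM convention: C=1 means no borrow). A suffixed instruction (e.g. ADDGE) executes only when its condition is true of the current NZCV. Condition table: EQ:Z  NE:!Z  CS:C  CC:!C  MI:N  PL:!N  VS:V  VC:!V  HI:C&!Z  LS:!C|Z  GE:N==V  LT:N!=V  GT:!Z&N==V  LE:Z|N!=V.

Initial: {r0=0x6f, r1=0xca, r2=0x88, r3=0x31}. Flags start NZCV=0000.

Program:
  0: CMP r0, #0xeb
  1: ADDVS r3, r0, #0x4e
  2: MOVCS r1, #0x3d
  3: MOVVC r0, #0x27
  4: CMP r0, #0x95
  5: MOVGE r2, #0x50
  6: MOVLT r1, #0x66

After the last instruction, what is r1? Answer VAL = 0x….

0: ✓ CMP  NZCV=1001
1: ✓ ADDVS  r3←0xbd
2: · MOVCS
3: · MOVVC
4: ✓ CMP  NZCV=1001
5: ✓ MOVGE  r2←0x50
6: · MOVLT

VAL = 0xca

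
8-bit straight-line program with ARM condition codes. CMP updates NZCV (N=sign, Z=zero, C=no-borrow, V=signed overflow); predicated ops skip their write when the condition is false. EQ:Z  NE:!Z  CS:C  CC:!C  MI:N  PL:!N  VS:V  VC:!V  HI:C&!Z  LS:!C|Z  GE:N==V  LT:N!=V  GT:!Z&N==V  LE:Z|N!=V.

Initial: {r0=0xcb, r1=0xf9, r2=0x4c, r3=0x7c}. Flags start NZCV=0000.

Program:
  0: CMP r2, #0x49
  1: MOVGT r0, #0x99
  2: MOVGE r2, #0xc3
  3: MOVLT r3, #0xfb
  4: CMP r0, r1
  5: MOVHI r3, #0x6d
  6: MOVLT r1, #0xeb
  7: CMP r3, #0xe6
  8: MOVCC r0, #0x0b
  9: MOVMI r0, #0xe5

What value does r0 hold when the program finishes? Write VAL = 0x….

0: ✓ CMP  NZCV=0010
1: ✓ MOVGT  r0←0x99
2: ✓ MOVGE  r2←0xc3
3: · MOVLT
4: ✓ CMP  NZCV=1000
5: · MOVHI
6: ✓ MOVLT  r1←0xeb
7: ✓ CMP  NZCV=1001
8: ✓ MOVCC  r0←0x0b
9: ✓ MOVMI  r0←0xe5

VAL = 0xe5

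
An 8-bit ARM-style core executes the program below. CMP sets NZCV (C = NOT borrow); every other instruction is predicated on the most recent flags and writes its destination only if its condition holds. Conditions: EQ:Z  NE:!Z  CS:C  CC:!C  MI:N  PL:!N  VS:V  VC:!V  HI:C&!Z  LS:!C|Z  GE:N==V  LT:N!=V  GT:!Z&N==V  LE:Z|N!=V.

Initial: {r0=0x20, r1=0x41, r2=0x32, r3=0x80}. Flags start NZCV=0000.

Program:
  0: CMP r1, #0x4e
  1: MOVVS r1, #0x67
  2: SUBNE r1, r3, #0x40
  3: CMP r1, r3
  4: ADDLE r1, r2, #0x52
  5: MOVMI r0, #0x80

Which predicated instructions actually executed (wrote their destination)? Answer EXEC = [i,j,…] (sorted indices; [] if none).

[0] flags=1000 → (cmp)
[1] flags=1000 VS?F → skip
[2] flags=1000 NE?T → r1=0x40
[3] flags=1001 → (cmp)
[4] flags=1001 LE?F → skip
[5] flags=1001 MI?T → r0=0x80

EXEC = [2,5]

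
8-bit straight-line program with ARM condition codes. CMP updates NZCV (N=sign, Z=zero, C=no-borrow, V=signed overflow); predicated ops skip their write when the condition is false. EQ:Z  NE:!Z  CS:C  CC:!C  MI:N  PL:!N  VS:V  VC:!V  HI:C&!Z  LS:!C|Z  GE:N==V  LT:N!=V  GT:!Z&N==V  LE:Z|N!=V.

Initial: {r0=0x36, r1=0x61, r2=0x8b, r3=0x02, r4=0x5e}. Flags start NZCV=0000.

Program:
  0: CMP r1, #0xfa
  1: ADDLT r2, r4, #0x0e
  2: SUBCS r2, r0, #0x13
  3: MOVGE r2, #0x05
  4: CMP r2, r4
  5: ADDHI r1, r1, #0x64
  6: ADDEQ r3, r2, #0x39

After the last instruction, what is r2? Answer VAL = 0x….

[0] flags=0000 → (cmp)
[1] flags=0000 LT?F → skip
[2] flags=0000 CS?F → skip
[3] flags=0000 GE?T → r2=0x05
[4] flags=1000 → (cmp)
[5] flags=1000 HI?F → skip
[6] flags=1000 EQ?F → skip

VAL = 0x05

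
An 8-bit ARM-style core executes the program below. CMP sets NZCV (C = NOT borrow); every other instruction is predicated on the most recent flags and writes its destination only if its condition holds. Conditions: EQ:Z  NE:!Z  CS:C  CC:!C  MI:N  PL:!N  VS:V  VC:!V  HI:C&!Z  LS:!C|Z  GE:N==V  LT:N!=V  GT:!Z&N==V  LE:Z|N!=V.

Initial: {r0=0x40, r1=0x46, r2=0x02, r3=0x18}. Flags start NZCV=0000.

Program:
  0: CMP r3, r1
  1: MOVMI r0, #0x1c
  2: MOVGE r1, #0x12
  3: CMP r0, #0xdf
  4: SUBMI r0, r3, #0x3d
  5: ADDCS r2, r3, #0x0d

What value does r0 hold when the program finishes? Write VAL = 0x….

[0] flags=1000 → (cmp)
[1] flags=1000 MI?T → r0=0x1c
[2] flags=1000 GE?F → skip
[3] flags=0000 → (cmp)
[4] flags=0000 MI?F → skip
[5] flags=0000 CS?F → skip

VAL = 0x1c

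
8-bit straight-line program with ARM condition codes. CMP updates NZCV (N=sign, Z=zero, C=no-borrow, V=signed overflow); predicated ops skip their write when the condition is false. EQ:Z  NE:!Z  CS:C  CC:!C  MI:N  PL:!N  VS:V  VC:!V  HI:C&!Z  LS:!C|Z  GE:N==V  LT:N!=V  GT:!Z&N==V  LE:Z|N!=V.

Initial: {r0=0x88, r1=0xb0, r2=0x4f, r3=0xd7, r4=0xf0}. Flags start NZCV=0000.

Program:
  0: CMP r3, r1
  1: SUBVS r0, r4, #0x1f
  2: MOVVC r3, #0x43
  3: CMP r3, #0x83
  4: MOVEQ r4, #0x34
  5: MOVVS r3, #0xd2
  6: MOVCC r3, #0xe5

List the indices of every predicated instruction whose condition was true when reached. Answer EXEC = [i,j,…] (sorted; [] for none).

[0] flags=0010 → (cmp)
[1] flags=0010 VS?F → skip
[2] flags=0010 VC?T → r3=0x43
[3] flags=1001 → (cmp)
[4] flags=1001 EQ?F → skip
[5] flags=1001 VS?T → r3=0xd2
[6] flags=1001 CC?T → r3=0xe5

EXEC = [2,5,6]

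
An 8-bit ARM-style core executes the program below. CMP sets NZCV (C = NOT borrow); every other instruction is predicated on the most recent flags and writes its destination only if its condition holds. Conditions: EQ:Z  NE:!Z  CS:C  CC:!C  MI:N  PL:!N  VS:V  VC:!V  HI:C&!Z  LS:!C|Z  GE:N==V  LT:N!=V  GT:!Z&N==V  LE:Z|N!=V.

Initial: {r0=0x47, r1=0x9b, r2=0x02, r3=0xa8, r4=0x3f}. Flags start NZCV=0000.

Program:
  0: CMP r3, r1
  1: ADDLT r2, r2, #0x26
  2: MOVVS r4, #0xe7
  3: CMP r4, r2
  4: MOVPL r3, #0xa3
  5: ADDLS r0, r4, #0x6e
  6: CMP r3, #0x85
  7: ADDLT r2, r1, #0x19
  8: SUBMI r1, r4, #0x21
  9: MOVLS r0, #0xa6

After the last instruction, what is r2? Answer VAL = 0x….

VAL = 0x02

0: ✓ CMP  NZCV=0010
1: · ADDLT
2: · MOVVS
3: ✓ CMP  NZCV=0010
4: ✓ MOVPL  r3←0xa3
5: · ADDLS
6: ✓ CMP  NZCV=0010
7: · ADDLT
8: · SUBMI
9: · MOVLS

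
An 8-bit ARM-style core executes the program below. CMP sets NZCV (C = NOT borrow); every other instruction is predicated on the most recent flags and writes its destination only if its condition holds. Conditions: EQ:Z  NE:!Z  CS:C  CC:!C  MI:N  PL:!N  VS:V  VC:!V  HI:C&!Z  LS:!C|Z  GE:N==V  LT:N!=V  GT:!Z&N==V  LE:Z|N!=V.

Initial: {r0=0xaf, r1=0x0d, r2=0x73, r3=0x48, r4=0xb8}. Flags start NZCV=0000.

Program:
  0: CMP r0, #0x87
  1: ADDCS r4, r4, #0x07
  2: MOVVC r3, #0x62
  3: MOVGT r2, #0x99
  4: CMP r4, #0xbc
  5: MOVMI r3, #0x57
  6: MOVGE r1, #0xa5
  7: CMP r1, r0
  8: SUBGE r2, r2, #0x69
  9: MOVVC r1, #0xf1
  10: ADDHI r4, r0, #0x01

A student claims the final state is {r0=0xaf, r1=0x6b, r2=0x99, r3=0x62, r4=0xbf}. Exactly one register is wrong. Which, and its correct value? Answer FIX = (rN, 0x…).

FIX = (r1, 0xf1)

[0] flags=0010 → (cmp)
[1] flags=0010 CS?T → r4=0xbf
[2] flags=0010 VC?T → r3=0x62
[3] flags=0010 GT?T → r2=0x99
[4] flags=0010 → (cmp)
[5] flags=0010 MI?F → skip
[6] flags=0010 GE?T → r1=0xa5
[7] flags=1000 → (cmp)
[8] flags=1000 GE?F → skip
[9] flags=1000 VC?T → r1=0xf1
[10] flags=1000 HI?F → skip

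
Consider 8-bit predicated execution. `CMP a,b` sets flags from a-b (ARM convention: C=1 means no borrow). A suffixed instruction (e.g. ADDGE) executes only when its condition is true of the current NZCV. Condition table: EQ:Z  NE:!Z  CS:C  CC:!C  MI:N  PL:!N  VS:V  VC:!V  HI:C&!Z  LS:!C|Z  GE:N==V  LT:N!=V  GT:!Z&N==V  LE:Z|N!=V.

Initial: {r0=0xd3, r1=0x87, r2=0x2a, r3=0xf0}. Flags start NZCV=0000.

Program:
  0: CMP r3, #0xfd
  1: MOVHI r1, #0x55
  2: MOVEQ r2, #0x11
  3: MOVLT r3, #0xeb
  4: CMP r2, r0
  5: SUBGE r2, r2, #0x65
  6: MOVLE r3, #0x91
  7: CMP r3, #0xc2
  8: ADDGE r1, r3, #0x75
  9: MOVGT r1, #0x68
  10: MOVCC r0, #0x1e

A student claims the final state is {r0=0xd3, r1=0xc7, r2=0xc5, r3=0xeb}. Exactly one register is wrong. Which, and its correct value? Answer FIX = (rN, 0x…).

FIX = (r1, 0x68)

0: ✓ CMP  NZCV=1000
1: · MOVHI
2: · MOVEQ
3: ✓ MOVLT  r3←0xeb
4: ✓ CMP  NZCV=0000
5: ✓ SUBGE  r2←0xc5
6: · MOVLE
7: ✓ CMP  NZCV=0010
8: ✓ ADDGE  r1←0x60
9: ✓ MOVGT  r1←0x68
10: · MOVCC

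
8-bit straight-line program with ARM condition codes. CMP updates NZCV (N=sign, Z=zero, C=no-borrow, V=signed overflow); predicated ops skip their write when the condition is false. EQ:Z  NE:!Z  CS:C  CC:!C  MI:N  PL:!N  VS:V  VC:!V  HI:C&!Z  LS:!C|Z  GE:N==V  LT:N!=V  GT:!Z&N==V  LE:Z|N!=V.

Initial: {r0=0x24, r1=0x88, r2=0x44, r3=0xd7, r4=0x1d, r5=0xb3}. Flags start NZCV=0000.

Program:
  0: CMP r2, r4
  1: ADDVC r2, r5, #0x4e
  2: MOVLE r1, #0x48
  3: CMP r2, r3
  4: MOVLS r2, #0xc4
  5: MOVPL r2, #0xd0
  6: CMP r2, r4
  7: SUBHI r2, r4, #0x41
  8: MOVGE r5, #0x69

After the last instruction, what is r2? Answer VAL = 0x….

VAL = 0xdc

[0] flags=0010 → (cmp)
[1] flags=0010 VC?T → r2=0x01
[2] flags=0010 LE?F → skip
[3] flags=0000 → (cmp)
[4] flags=0000 LS?T → r2=0xc4
[5] flags=0000 PL?T → r2=0xd0
[6] flags=1010 → (cmp)
[7] flags=1010 HI?T → r2=0xdc
[8] flags=1010 GE?F → skip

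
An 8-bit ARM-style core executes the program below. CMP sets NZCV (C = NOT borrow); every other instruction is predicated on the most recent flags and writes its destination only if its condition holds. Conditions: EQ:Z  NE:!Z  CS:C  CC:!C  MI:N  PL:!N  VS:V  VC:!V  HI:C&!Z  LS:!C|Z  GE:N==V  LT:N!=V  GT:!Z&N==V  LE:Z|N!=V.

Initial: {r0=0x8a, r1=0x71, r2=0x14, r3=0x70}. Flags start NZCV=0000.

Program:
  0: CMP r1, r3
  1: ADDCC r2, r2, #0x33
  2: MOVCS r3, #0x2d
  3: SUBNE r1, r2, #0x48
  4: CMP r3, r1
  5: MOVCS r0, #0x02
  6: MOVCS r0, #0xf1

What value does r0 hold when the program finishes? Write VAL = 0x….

VAL = 0x8a

0: ✓ CMP  NZCV=0010
1: · ADDCC
2: ✓ MOVCS  r3←0x2d
3: ✓ SUBNE  r1←0xcc
4: ✓ CMP  NZCV=0000
5: · MOVCS
6: · MOVCS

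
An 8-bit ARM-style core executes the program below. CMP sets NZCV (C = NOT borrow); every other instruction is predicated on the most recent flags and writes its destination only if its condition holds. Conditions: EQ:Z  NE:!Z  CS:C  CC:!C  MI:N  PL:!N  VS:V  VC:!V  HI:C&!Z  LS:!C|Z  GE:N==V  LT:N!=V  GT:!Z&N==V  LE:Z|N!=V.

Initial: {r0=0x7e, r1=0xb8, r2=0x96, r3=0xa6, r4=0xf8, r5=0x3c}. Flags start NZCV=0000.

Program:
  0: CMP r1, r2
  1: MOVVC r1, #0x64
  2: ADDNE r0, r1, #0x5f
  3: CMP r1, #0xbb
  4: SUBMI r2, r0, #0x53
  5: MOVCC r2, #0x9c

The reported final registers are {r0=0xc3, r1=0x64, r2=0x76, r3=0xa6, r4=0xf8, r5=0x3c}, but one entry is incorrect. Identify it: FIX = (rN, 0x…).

FIX = (r2, 0x9c)

[0] flags=0010 → (cmp)
[1] flags=0010 VC?T → r1=0x64
[2] flags=0010 NE?T → r0=0xc3
[3] flags=1001 → (cmp)
[4] flags=1001 MI?T → r2=0x70
[5] flags=1001 CC?T → r2=0x9c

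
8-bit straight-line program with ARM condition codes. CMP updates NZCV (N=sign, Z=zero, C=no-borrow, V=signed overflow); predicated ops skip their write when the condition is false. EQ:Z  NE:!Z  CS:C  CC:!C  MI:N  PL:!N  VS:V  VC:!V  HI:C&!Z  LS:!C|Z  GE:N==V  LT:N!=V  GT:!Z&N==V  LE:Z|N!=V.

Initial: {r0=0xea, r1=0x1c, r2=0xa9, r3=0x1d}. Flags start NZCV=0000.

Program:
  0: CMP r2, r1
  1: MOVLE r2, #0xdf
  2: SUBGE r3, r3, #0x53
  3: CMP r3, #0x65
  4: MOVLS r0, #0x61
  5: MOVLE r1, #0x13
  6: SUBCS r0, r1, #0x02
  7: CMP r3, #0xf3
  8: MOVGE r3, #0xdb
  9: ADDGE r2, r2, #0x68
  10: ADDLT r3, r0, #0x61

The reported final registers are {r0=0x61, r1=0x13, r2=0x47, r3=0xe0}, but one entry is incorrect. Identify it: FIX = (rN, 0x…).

0: ✓ CMP  NZCV=1010
1: ✓ MOVLE  r2←0xdf
2: · SUBGE
3: ✓ CMP  NZCV=1000
4: ✓ MOVLS  r0←0x61
5: ✓ MOVLE  r1←0x13
6: · SUBCS
7: ✓ CMP  NZCV=0000
8: ✓ MOVGE  r3←0xdb
9: ✓ ADDGE  r2←0x47
10: · ADDLT

FIX = (r3, 0xdb)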